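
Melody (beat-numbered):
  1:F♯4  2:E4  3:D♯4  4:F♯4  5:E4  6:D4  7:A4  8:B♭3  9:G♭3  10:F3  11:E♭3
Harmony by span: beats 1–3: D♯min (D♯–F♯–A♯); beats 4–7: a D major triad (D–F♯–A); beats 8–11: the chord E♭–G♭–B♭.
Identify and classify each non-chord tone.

The harmony at that moment is D♯ minor triad (D♯, F♯, A♯); E4 is not a chord tone.
It is approached by step down from F♯4 and left by step down to D♯4.
Step in, step out in the same direction — a passing tone.
The harmony at that moment is D major triad (D, F♯, A); E4 is not a chord tone.
It is approached by step down from F♯4 and left by step down to D4.
Step in, step out in the same direction — a passing tone.
The harmony at that moment is E♭ minor triad (E♭, G♭, B♭); F3 is not a chord tone.
It is approached by step down from G♭3 and left by step down to E♭3.
Step in, step out in the same direction — a passing tone.

E4 (beat 2) — passing tone; E4 (beat 5) — passing tone; F3 (beat 10) — passing tone.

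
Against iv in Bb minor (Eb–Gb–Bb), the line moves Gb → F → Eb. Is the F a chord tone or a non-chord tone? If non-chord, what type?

Non-chord tone — a passing tone.

The harmony at that moment is Eb minor triad (Eb, Gb, Bb); F is not a chord tone.
It is approached by step down from Gb and left by step down to Eb.
Step in, step out in the same direction — a passing tone.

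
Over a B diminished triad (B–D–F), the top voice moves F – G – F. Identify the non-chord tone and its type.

The harmony at that moment is B diminished triad (B, D, F); G is not a chord tone.
It is approached by step up from F and left by step down to F.
Step away and step back to the same note — a neighbor tone (upper neighbor).

G is a neighbor tone.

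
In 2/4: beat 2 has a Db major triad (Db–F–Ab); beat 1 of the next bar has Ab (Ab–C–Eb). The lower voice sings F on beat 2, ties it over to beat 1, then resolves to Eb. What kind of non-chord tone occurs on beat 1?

Suspension.

The harmony at that moment is Ab major triad (Ab, C, Eb); F is not a chord tone.
It is held over (the same pitch as the preceding F) and left by step down to Eb.
Held over from the previous chord and resolving down by step — a suspension.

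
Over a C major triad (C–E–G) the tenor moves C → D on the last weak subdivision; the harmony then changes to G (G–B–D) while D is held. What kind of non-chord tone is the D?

D is an anticipation.

The harmony at that moment is C major triad (C, E, G); D is not a chord tone.
It is approached by step up from C and then sustained as the same pitch into the next harmony.
Arriving early and becoming a chord tone when the harmony changes — an anticipation.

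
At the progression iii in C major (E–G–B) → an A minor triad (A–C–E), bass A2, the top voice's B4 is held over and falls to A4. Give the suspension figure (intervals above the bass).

At the second chord the bass is A2. The suspended B4 lies a ninth above the bass; after resolving down by step to A4, the interval above the bass becomes an octave.
Suspension figures are named by those two intervals: 9–8.

9–8 suspension.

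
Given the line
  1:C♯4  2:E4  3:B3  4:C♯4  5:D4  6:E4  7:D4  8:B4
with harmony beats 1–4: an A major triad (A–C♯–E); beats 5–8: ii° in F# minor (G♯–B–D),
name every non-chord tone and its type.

The harmony at that moment is A major triad (A, C♯, E); B3 is not a chord tone.
It is approached by leap down from E4 and left by step up to C♯4.
Leap in, step out — an appoggiatura.
The harmony at that moment is G♯ diminished triad (G♯, B, D); E4 is not a chord tone.
It is approached by step up from D4 and left by step down to D4.
Step away and step back to the same note — a neighbor tone (upper neighbor).

B3 (beat 3) — appoggiatura; E4 (beat 6) — neighbor tone.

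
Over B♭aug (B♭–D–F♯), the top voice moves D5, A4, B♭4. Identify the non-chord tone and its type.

The harmony at that moment is B♭ augmented triad (B♭, D, F♯); A4 is not a chord tone.
It is approached by leap down from D5 and left by step up to B♭4.
Leap in, step out — an appoggiatura.

A4 is an appoggiatura.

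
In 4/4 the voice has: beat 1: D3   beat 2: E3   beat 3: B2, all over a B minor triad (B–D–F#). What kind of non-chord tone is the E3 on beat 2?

The harmony at that moment is B minor triad (B, D, F#); E3 is not a chord tone.
It is approached by step up from D3 and left by leap down to B2.
Step in, leap out, on a weak beat — an escape tone.

Escape tone.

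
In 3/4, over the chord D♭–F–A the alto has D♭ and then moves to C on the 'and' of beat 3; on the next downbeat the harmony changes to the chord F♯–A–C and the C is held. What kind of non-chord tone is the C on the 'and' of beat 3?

Anticipation.

The harmony at that moment is D♭ augmented triad (D♭, F, A); C is not a chord tone.
It is approached by step down from D♭ and then sustained as the same pitch into the next harmony.
Arriving early and becoming a chord tone when the harmony changes — an anticipation.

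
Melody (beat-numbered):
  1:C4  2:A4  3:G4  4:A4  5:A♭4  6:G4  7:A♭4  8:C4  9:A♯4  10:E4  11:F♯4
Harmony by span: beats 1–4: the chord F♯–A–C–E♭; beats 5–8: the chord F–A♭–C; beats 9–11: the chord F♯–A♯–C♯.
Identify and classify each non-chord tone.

The harmony at that moment is F♯ diminished seventh chord (F♯, A, C, E♭); G4 is not a chord tone.
It is approached by step down from A4 and left by step up to A4.
Step away and step back to the same note — a neighbor tone (lower neighbor).
The harmony at that moment is F minor triad (F, A♭, C); G4 is not a chord tone.
It is approached by step down from A♭4 and left by step up to A♭4.
Step away and step back to the same note — a neighbor tone (lower neighbor).
The harmony at that moment is F♯ major triad (F♯, A♯, C♯); E4 is not a chord tone.
It is approached by leap down from A♯4 and left by step up to F♯4.
Leap in, step out — an appoggiatura.

G4 (beat 3) — neighbor tone; G4 (beat 6) — neighbor tone; E4 (beat 10) — appoggiatura.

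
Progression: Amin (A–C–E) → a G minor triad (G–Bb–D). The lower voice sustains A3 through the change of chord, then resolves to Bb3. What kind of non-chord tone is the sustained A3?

A3 is a retardation.

The harmony at that moment is G minor triad (G, Bb, D); A3 is not a chord tone.
It is held over (the same pitch as the preceding A3) and left by step up to Bb3.
Held over from the previous chord and resolving up by step — a retardation.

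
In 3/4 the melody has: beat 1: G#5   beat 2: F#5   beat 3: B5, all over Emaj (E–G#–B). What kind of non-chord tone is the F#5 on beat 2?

Escape tone.

The harmony at that moment is E major triad (E, G#, B); F#5 is not a chord tone.
It is approached by step down from G#5 and left by leap up to B5.
Step in, leap out, on a weak beat — an escape tone.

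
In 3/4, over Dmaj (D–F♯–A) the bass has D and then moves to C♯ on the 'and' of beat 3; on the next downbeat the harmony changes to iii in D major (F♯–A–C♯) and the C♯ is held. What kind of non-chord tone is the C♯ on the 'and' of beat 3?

The harmony at that moment is D major triad (D, F♯, A); C♯ is not a chord tone.
It is approached by step down from D and then sustained as the same pitch into the next harmony.
Arriving early and becoming a chord tone when the harmony changes — an anticipation.

Anticipation.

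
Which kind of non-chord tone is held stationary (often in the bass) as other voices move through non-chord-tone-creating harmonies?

Approach: none. Departure: none — a single pitch is sustained while the chords change around it, passing through harmonies that do not contain it.
No melodic motion at all; the dissonance is created entirely by the moving harmonies against the stationary note — a pedal tone (pedal point).

Pedal tone.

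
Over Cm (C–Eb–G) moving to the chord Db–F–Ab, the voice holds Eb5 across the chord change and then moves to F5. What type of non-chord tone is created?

Eb5 is a retardation.

The harmony at that moment is Db major triad (Db, F, Ab); Eb5 is not a chord tone.
It is held over (the same pitch as the preceding Eb5) and left by step up to F5.
Held over from the previous chord and resolving up by step — a retardation.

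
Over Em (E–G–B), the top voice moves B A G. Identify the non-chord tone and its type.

The harmony at that moment is E minor triad (E, G, B); A is not a chord tone.
It is approached by step down from B and left by step down to G.
Step in, step out in the same direction — a passing tone.

A is a passing tone.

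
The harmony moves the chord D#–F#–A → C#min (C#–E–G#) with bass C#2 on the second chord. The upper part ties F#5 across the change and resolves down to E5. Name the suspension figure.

4–3 suspension.

At the second chord the bass is C#2. The suspended F#5 lies a fourth above the bass; after resolving down by step to E5, the interval above the bass becomes a third.
Suspension figures are named by those two intervals: 4–3.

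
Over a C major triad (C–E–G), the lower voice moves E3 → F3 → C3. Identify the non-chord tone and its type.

F3 is an escape tone.

The harmony at that moment is C major triad (C, E, G); F3 is not a chord tone.
It is approached by step up from E3 and left by leap down to C3.
Step in, leap out — an escape tone.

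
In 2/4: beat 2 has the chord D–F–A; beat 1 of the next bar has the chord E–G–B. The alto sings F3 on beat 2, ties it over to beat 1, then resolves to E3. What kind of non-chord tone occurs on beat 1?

The harmony at that moment is E minor triad (E, G, B); F3 is not a chord tone.
It is held over (the same pitch as the preceding F3) and left by step down to E3.
Held over from the previous chord and resolving down by step — a suspension.

Suspension.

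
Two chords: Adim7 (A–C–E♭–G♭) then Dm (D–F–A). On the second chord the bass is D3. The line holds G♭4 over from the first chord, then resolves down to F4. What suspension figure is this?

At the second chord the bass is D3. The suspended G♭4 lies a fourth above the bass; after resolving down by step to F4, the interval above the bass becomes a third.
Suspension figures are named by those two intervals: 4–3.

4–3 suspension.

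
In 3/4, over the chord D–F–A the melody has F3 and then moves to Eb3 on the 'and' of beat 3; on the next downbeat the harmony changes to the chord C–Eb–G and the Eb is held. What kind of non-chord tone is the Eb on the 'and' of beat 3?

The harmony at that moment is D minor triad (D, F, A); Eb3 is not a chord tone.
It is approached by step down from F3 and then sustained as the same pitch into the next harmony.
Arriving early and becoming a chord tone when the harmony changes — an anticipation.

Anticipation.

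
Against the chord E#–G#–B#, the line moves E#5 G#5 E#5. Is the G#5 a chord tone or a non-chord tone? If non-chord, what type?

E# minor triad contains E#, G#, B#; G# is the third, so it is a chord tone.

Chord tone (the third of E# minor triad).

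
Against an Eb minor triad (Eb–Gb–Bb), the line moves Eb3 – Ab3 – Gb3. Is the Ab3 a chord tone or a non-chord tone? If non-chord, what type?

Non-chord tone — an appoggiatura.

The harmony at that moment is Eb minor triad (Eb, Gb, Bb); Ab3 is not a chord tone.
It is approached by leap up from Eb3 and left by step down to Gb3.
Leap in, step out — an appoggiatura.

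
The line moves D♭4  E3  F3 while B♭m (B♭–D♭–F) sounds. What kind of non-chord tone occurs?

The harmony at that moment is B♭ minor triad (B♭, D♭, F); E3 is not a chord tone.
It is approached by leap down from D♭4 and left by step up to F3.
Leap in, step out — an appoggiatura.

E3 is an appoggiatura.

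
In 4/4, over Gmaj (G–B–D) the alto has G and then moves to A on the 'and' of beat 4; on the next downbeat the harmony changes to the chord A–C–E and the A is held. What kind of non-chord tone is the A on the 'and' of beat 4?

The harmony at that moment is G major triad (G, B, D); A is not a chord tone.
It is approached by step up from G and then sustained as the same pitch into the next harmony.
Arriving early and becoming a chord tone when the harmony changes — an anticipation.

Anticipation.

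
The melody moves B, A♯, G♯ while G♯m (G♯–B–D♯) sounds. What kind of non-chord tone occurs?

The harmony at that moment is G♯ minor triad (G♯, B, D♯); A♯ is not a chord tone.
It is approached by step down from B and left by step down to G♯.
Step in, step out in the same direction — a passing tone.

A♯ is a passing tone.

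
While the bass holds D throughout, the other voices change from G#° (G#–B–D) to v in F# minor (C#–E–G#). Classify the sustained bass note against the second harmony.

Pedal tone (pedal point).

The harmony at that moment is C# minor triad (C#, E, G#); D is not a chord tone.
It is held over (the same pitch as the preceding D) and then sustained as the same pitch into the next harmony.
Sustained through a change of harmony — a pedal tone.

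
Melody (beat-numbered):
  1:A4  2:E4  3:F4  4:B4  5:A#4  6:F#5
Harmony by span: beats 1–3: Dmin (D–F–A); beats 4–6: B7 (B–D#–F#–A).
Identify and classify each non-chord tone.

E4 (beat 2) — appoggiatura; A#4 (beat 5) — escape tone.

The harmony at that moment is D minor triad (D, F, A); E4 is not a chord tone.
It is approached by leap down from A4 and left by step up to F4.
Leap in, step out — an appoggiatura.
The harmony at that moment is B dominant seventh chord (B, D#, F#, A); A#4 is not a chord tone.
It is approached by step down from B4 and left by leap up to F#5.
Step in, leap out — an escape tone.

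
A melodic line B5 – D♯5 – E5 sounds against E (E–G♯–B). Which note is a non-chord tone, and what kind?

The harmony at that moment is E major triad (E, G♯, B); D♯5 is not a chord tone.
It is approached by leap down from B5 and left by step up to E5.
Leap in, step out — an appoggiatura.

D♯5 is an appoggiatura.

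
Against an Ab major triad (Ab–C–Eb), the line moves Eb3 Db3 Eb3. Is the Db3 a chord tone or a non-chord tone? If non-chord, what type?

Non-chord tone — a neighbor tone.

The harmony at that moment is Ab major triad (Ab, C, Eb); Db3 is not a chord tone.
It is approached by step down from Eb3 and left by step up to Eb3.
Step away and step back to the same note — a neighbor tone (lower neighbor).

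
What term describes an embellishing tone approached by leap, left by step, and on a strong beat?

Approach: by leap. Departure: by step. Metric position: strong.
Leap in, step out, in a metrically strong position — an appoggiatura. (It is the mirror image of the escape tone, which steps in and leaps out from a weak position.)

Appoggiatura.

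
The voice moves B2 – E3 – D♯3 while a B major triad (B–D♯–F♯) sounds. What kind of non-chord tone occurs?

E3 is an appoggiatura.

The harmony at that moment is B major triad (B, D♯, F♯); E3 is not a chord tone.
It is approached by leap up from B2 and left by step down to D♯3.
Leap in, step out — an appoggiatura.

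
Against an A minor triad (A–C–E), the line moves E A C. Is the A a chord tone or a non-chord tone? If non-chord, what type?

A minor triad contains A, C, E; A is the root, so it is a chord tone.

Chord tone (the root of A minor triad).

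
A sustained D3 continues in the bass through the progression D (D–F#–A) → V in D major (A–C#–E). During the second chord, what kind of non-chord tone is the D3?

Pedal tone (pedal point).

The harmony at that moment is A major triad (A, C#, E); D3 is not a chord tone.
It is held over (the same pitch as the preceding D3) and then sustained as the same pitch into the next harmony.
Sustained through a change of harmony — a pedal tone.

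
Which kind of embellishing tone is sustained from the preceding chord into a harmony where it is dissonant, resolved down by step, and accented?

Approach: by preparation — the pitch is first a chord tone, then held (tied or repeated) while the harmony changes under it. Departure: down by step. Metric position: strong.
A prepared dissonance that resolves downward by step — a suspension. (The same figure resolving upward would be a retardation.)

Suspension.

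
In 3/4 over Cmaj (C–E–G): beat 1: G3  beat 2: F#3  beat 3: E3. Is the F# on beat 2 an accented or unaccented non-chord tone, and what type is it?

Unaccented passing tone.

The harmony at that moment is C major triad (C, E, G); F#3 is not a chord tone.
It is approached by step down from G3 and left by step down to E3.
Step in, step out in the same direction — a passing tone.
It falls on a weak beat, so it is unaccented.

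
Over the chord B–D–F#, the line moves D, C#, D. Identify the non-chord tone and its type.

C# is a neighbor tone.

The harmony at that moment is B minor triad (B, D, F#); C# is not a chord tone.
It is approached by step down from D and left by step up to D.
Step away and step back to the same note — a neighbor tone (lower neighbor).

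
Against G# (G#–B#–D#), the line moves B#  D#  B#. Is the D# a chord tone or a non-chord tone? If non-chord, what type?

G# major triad contains G#, B#, D#; D# is the fifth, so it is a chord tone.

Chord tone (the fifth of G# major triad).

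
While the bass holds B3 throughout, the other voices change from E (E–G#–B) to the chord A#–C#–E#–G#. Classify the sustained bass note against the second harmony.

The harmony at that moment is A# minor seventh chord (A#, C#, E#, G#); B3 is not a chord tone.
It is held over (the same pitch as the preceding B3) and then sustained as the same pitch into the next harmony.
Sustained through a change of harmony — a pedal tone.

Pedal tone (pedal point).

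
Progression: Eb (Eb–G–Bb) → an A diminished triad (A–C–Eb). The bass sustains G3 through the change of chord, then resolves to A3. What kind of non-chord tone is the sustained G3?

G3 is a retardation.

The harmony at that moment is A diminished triad (A, C, Eb); G3 is not a chord tone.
It is held over (the same pitch as the preceding G3) and left by step up to A3.
Held over from the previous chord and resolving up by step — a retardation.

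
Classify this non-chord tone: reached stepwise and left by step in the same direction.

Approach: by step. Departure: by step, continuing in the same direction.
Stepwise on both sides with no change of direction means the note fills in the space between two different chord tones — a passing tone. (Had it turned back to its starting note it would be a neighbor tone instead.)

Passing tone.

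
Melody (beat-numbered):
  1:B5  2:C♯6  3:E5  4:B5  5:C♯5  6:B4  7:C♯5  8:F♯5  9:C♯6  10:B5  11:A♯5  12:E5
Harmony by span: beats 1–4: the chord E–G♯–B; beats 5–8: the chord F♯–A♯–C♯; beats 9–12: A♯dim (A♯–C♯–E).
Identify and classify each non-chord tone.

The harmony at that moment is E major triad (E, G♯, B); C♯6 is not a chord tone.
It is approached by step up from B5 and left by leap down to E5.
Step in, leap out — an escape tone.
The harmony at that moment is F♯ major triad (F♯, A♯, C♯); B4 is not a chord tone.
It is approached by step down from C♯5 and left by step up to C♯5.
Step away and step back to the same note — a neighbor tone (lower neighbor).
The harmony at that moment is A♯ diminished triad (A♯, C♯, E); B5 is not a chord tone.
It is approached by step down from C♯6 and left by step down to A♯5.
Step in, step out in the same direction — a passing tone.

C♯6 (beat 2) — escape tone; B4 (beat 6) — neighbor tone; B5 (beat 10) — passing tone.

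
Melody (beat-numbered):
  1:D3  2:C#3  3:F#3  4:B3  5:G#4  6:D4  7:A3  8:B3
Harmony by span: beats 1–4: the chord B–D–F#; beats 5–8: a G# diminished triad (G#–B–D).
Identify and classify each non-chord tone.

The harmony at that moment is B minor triad (B, D, F#); C#3 is not a chord tone.
It is approached by step down from D3 and left by leap up to F#3.
Step in, leap out — an escape tone.
The harmony at that moment is G# diminished triad (G#, B, D); A3 is not a chord tone.
It is approached by leap down from D4 and left by step up to B3.
Leap in, step out — an appoggiatura.

C#3 (beat 2) — escape tone; A3 (beat 7) — appoggiatura.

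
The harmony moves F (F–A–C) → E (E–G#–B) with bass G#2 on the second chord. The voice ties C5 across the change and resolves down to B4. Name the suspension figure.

At the second chord the bass is G#2. The suspended C5 lies a fourth above the bass; after resolving down by step to B4, the interval above the bass becomes a third.
Suspension figures are named by those two intervals: 4–3.

4–3 suspension.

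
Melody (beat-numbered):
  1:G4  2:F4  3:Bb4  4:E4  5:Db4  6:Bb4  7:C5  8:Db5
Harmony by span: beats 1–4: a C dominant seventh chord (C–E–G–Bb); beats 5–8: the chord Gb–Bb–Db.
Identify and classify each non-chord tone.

The harmony at that moment is C dominant seventh chord (C, E, G, Bb); F4 is not a chord tone.
It is approached by step down from G4 and left by leap up to Bb4.
Step in, leap out — an escape tone.
The harmony at that moment is Gb major triad (Gb, Bb, Db); C5 is not a chord tone.
It is approached by step up from Bb4 and left by step up to Db5.
Step in, step out in the same direction — a passing tone.

F4 (beat 2) — escape tone; C5 (beat 7) — passing tone.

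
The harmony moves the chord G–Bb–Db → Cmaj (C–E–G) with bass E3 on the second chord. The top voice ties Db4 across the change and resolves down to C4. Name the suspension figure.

7–6 suspension.

At the second chord the bass is E3. The suspended Db4 lies a seventh above the bass; after resolving down by step to C4, the interval above the bass becomes a sixth.
Suspension figures are named by those two intervals: 7–6.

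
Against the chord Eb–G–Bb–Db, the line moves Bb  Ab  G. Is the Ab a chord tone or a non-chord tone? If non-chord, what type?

The harmony at that moment is Eb dominant seventh chord (Eb, G, Bb, Db); Ab is not a chord tone.
It is approached by step down from Bb and left by step down to G.
Step in, step out in the same direction — a passing tone.

Non-chord tone — a passing tone.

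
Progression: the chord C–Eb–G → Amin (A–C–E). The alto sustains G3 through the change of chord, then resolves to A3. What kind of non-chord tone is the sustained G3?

G3 is a retardation.

The harmony at that moment is A minor triad (A, C, E); G3 is not a chord tone.
It is held over (the same pitch as the preceding G3) and left by step up to A3.
Held over from the previous chord and resolving up by step — a retardation.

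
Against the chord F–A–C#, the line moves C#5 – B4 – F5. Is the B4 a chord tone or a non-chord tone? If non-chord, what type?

Non-chord tone — an escape tone.

The harmony at that moment is F augmented triad (F, A, C#); B4 is not a chord tone.
It is approached by step down from C#5 and left by leap up to F5.
Step in, leap out — an escape tone.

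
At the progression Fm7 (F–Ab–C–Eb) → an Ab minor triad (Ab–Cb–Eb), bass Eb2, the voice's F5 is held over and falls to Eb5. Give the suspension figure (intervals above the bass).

At the second chord the bass is Eb2. The suspended F5 lies a ninth above the bass; after resolving down by step to Eb5, the interval above the bass becomes an octave.
Suspension figures are named by those two intervals: 9–8.

9–8 suspension.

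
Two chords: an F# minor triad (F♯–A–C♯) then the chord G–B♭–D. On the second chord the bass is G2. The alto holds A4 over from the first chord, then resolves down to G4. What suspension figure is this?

9–8 suspension.

At the second chord the bass is G2. The suspended A4 lies a ninth above the bass; after resolving down by step to G4, the interval above the bass becomes an octave.
Suspension figures are named by those two intervals: 9–8.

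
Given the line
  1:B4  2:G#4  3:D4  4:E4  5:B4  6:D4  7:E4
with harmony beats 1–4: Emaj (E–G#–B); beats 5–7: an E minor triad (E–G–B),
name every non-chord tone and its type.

D4 (beat 3) — appoggiatura; D4 (beat 6) — appoggiatura.

The harmony at that moment is E major triad (E, G#, B); D4 is not a chord tone.
It is approached by leap down from G#4 and left by step up to E4.
Leap in, step out — an appoggiatura.
The harmony at that moment is E minor triad (E, G, B); D4 is not a chord tone.
It is approached by leap down from B4 and left by step up to E4.
Leap in, step out — an appoggiatura.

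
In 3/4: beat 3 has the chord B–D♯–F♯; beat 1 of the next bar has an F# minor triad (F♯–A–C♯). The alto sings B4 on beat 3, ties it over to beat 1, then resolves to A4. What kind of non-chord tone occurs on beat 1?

The harmony at that moment is F♯ minor triad (F♯, A, C♯); B4 is not a chord tone.
It is held over (the same pitch as the preceding B4) and left by step down to A4.
Held over from the previous chord and resolving down by step — a suspension.

Suspension.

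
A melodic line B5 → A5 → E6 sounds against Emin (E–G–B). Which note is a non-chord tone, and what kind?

The harmony at that moment is E minor triad (E, G, B); A5 is not a chord tone.
It is approached by step down from B5 and left by leap up to E6.
Step in, leap out — an escape tone.

A5 is an escape tone.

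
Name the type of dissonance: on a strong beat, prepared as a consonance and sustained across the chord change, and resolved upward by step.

Retardation.

Approach: by preparation — the pitch is first a chord tone, then held (tied or repeated) while the harmony changes under it. Departure: up by step. Metric position: strong.
A prepared dissonance that resolves upward by step — a retardation. (The same figure resolving downward would be a suspension.)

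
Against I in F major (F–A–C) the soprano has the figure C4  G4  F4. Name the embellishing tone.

The harmony at that moment is F major triad (F, A, C); G4 is not a chord tone.
It is approached by leap up from C4 and left by step down to F4.
Leap in, step out — an appoggiatura.

G4 is an appoggiatura.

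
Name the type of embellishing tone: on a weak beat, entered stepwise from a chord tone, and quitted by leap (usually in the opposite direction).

Escape tone.

Approach: by step. Departure: by leap. Metric position: weak.
Step in, leap out, from a weak position — an escape tone (échappée). (It is the mirror image of the appoggiatura, which leaps in and steps out on a strong beat.)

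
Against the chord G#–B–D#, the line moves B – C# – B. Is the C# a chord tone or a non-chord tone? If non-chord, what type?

The harmony at that moment is G# minor triad (G#, B, D#); C# is not a chord tone.
It is approached by step up from B and left by step down to B.
Step away and step back to the same note — a neighbor tone (upper neighbor).

Non-chord tone — a neighbor tone.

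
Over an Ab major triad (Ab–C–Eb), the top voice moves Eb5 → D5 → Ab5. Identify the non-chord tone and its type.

D5 is an escape tone.

The harmony at that moment is Ab major triad (Ab, C, Eb); D5 is not a chord tone.
It is approached by step down from Eb5 and left by leap up to Ab5.
Step in, leap out — an escape tone.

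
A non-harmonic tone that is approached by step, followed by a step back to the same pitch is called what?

Neighbor tone.

Approach: by step. Departure: by step in the opposite direction, back to the starting pitch.
Stepwise on both sides but reversing to return to the same chord tone — a neighbor tone. (Had it continued onward in the same direction it would be a passing tone instead.)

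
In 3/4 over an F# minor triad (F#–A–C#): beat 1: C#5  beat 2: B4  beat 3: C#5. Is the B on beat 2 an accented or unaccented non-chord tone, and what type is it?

The harmony at that moment is F# minor triad (F#, A, C#); B4 is not a chord tone.
It is approached by step down from C#5 and left by step up to C#5.
Step away and step back to the same note — a neighbor tone (lower neighbor).
It falls on a weak beat, so it is unaccented.

Unaccented neighbor tone.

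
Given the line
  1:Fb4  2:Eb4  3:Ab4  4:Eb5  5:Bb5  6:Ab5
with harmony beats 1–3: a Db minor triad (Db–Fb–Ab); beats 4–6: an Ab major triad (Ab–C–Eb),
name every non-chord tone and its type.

Eb4 (beat 2) — escape tone; Bb5 (beat 5) — appoggiatura.

The harmony at that moment is Db minor triad (Db, Fb, Ab); Eb4 is not a chord tone.
It is approached by step down from Fb4 and left by leap up to Ab4.
Step in, leap out — an escape tone.
The harmony at that moment is Ab major triad (Ab, C, Eb); Bb5 is not a chord tone.
It is approached by leap up from Eb5 and left by step down to Ab5.
Leap in, step out — an appoggiatura.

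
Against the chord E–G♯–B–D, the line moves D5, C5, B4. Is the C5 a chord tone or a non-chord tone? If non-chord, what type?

Non-chord tone — a passing tone.

The harmony at that moment is E dominant seventh chord (E, G♯, B, D); C5 is not a chord tone.
It is approached by step down from D5 and left by step down to B4.
Step in, step out in the same direction — a passing tone.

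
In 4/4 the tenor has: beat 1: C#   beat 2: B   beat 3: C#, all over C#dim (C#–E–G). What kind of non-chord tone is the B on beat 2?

Lower neighbor tone.

The harmony at that moment is C# diminished triad (C#, E, G); B is not a chord tone.
It is approached by step down from C# and left by step up to C#.
Step away and step back to the same note — a neighbor tone (lower neighbor).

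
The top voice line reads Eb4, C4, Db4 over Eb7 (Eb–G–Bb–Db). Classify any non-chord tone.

The harmony at that moment is Eb dominant seventh chord (Eb, G, Bb, Db); C4 is not a chord tone.
It is approached by leap down from Eb4 and left by step up to Db4.
Leap in, step out — an appoggiatura.

C4 is an appoggiatura.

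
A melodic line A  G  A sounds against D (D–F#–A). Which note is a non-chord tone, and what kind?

G is a neighbor tone.

The harmony at that moment is D major triad (D, F#, A); G is not a chord tone.
It is approached by step down from A and left by step up to A.
Step away and step back to the same note — a neighbor tone (lower neighbor).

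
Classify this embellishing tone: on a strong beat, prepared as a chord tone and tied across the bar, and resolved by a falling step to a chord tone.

Suspension.

Approach: by preparation — the pitch is first a chord tone, then held (tied or repeated) while the harmony changes under it. Departure: down by step. Metric position: strong.
A prepared dissonance that resolves downward by step — a suspension. (The same figure resolving upward would be a retardation.)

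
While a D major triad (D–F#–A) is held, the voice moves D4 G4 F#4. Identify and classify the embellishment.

G4 is an appoggiatura.

The harmony at that moment is D major triad (D, F#, A); G4 is not a chord tone.
It is approached by leap up from D4 and left by step down to F#4.
Leap in, step out — an appoggiatura.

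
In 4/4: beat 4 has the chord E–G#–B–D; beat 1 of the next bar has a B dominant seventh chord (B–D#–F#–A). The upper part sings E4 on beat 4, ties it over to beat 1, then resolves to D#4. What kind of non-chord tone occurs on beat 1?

Suspension.

The harmony at that moment is B dominant seventh chord (B, D#, F#, A); E4 is not a chord tone.
It is held over (the same pitch as the preceding E4) and left by step down to D#4.
Held over from the previous chord and resolving down by step — a suspension.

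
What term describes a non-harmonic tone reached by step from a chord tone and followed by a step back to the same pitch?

Approach: by step. Departure: by step in the opposite direction, back to the starting pitch.
Stepwise on both sides but reversing to return to the same chord tone — a neighbor tone. (Had it continued onward in the same direction it would be a passing tone instead.)

Neighbor tone.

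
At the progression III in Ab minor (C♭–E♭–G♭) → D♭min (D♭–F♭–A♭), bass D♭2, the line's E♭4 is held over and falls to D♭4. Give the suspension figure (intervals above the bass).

At the second chord the bass is D♭2. The suspended E♭4 lies a ninth above the bass; after resolving down by step to D♭4, the interval above the bass becomes an octave.
Suspension figures are named by those two intervals: 9–8.

9–8 suspension.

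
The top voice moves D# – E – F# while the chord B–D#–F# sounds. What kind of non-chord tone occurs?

E is a passing tone.

The harmony at that moment is B major triad (B, D#, F#); E is not a chord tone.
It is approached by step up from D# and left by step up to F#.
Step in, step out in the same direction — a passing tone.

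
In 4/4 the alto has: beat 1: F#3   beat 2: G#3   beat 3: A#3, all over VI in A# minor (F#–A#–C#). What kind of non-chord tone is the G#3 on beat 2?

The harmony at that moment is F# major triad (F#, A#, C#); G#3 is not a chord tone.
It is approached by step up from F#3 and left by step up to A#3.
Step in, step out in the same direction — a passing tone.

Passing tone.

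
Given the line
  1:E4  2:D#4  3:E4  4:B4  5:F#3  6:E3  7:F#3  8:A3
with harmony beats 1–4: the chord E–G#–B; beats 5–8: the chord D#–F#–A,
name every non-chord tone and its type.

The harmony at that moment is E major triad (E, G#, B); D#4 is not a chord tone.
It is approached by step down from E4 and left by step up to E4.
Step away and step back to the same note — a neighbor tone (lower neighbor).
The harmony at that moment is D# diminished triad (D#, F#, A); E3 is not a chord tone.
It is approached by step down from F#3 and left by step up to F#3.
Step away and step back to the same note — a neighbor tone (lower neighbor).

D#4 (beat 2) — neighbor tone; E3 (beat 6) — neighbor tone.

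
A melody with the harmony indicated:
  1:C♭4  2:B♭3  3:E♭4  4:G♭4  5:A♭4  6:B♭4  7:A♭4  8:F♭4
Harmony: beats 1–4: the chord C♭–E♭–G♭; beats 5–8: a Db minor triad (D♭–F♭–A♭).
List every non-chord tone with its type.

The harmony at that moment is C♭ major triad (C♭, E♭, G♭); B♭3 is not a chord tone.
It is approached by step down from C♭4 and left by leap up to E♭4.
Step in, leap out — an escape tone.
The harmony at that moment is D♭ minor triad (D♭, F♭, A♭); B♭4 is not a chord tone.
It is approached by step up from A♭4 and left by step down to A♭4.
Step away and step back to the same note — a neighbor tone (upper neighbor).

B♭3 (beat 2) — escape tone; B♭4 (beat 6) — neighbor tone.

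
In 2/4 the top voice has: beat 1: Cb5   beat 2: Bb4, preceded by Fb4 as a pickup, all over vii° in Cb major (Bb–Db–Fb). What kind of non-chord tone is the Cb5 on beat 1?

Appoggiatura.

The harmony at that moment is Bb diminished triad (Bb, Db, Fb); Cb5 is not a chord tone.
It is approached by leap up from Fb4 and left by step down to Bb4.
Leap in, step out, metrically accented — an appoggiatura.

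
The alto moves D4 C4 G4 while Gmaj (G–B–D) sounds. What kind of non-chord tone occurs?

C4 is an escape tone.

The harmony at that moment is G major triad (G, B, D); C4 is not a chord tone.
It is approached by step down from D4 and left by leap up to G4.
Step in, leap out — an escape tone.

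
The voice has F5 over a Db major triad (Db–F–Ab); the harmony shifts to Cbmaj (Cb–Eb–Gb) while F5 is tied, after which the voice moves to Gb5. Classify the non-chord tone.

The harmony at that moment is Cb major triad (Cb, Eb, Gb); F5 is not a chord tone.
It is held over (the same pitch as the preceding F5) and left by step up to Gb5.
Held over from the previous chord and resolving up by step — a retardation.

F5 is a retardation.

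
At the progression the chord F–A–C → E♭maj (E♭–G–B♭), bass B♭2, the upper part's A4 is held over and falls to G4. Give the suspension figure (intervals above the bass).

At the second chord the bass is B♭2. The suspended A4 lies a seventh above the bass; after resolving down by step to G4, the interval above the bass becomes a sixth.
Suspension figures are named by those two intervals: 7–6.

7–6 suspension.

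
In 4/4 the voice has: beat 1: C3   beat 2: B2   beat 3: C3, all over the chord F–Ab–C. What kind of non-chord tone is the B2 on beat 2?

Lower neighbor tone.

The harmony at that moment is F minor triad (F, Ab, C); B2 is not a chord tone.
It is approached by step down from C3 and left by step up to C3.
Step away and step back to the same note — a neighbor tone (lower neighbor).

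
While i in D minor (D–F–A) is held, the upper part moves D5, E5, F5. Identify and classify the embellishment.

The harmony at that moment is D minor triad (D, F, A); E5 is not a chord tone.
It is approached by step up from D5 and left by step up to F5.
Step in, step out in the same direction — a passing tone.

E5 is a passing tone.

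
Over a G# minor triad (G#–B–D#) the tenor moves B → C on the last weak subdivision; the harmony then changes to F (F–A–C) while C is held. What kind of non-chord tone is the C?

C is an anticipation.

The harmony at that moment is G# minor triad (G#, B, D#); C is not a chord tone.
It is approached by step up from B and then sustained as the same pitch into the next harmony.
Arriving early and becoming a chord tone when the harmony changes — an anticipation.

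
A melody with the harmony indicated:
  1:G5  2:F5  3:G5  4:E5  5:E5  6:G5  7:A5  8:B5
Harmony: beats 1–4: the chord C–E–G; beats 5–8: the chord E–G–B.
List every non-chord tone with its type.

F5 (beat 2) — neighbor tone; A5 (beat 7) — passing tone.

The harmony at that moment is C major triad (C, E, G); F5 is not a chord tone.
It is approached by step down from G5 and left by step up to G5.
Step away and step back to the same note — a neighbor tone (lower neighbor).
The harmony at that moment is E minor triad (E, G, B); A5 is not a chord tone.
It is approached by step up from G5 and left by step up to B5.
Step in, step out in the same direction — a passing tone.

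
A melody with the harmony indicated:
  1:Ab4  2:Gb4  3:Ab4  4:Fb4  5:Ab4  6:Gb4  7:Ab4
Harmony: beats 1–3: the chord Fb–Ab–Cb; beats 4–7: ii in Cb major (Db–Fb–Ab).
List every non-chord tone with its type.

Gb4 (beat 2) — neighbor tone; Gb4 (beat 6) — neighbor tone.

The harmony at that moment is Fb major triad (Fb, Ab, Cb); Gb4 is not a chord tone.
It is approached by step down from Ab4 and left by step up to Ab4.
Step away and step back to the same note — a neighbor tone (lower neighbor).
The harmony at that moment is Db minor triad (Db, Fb, Ab); Gb4 is not a chord tone.
It is approached by step down from Ab4 and left by step up to Ab4.
Step away and step back to the same note — a neighbor tone (lower neighbor).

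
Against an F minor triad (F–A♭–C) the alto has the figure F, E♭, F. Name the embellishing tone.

E♭ is a neighbor tone.

The harmony at that moment is F minor triad (F, A♭, C); E♭ is not a chord tone.
It is approached by step down from F and left by step up to F.
Step away and step back to the same note — a neighbor tone (lower neighbor).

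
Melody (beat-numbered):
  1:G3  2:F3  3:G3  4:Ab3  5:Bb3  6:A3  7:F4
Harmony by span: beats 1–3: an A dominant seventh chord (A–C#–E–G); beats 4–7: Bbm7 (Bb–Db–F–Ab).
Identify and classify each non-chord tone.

F3 (beat 2) — neighbor tone; A3 (beat 6) — escape tone.

The harmony at that moment is A dominant seventh chord (A, C#, E, G); F3 is not a chord tone.
It is approached by step down from G3 and left by step up to G3.
Step away and step back to the same note — a neighbor tone (lower neighbor).
The harmony at that moment is Bb minor seventh chord (Bb, Db, F, Ab); A3 is not a chord tone.
It is approached by step down from Bb3 and left by leap up to F4.
Step in, leap out — an escape tone.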